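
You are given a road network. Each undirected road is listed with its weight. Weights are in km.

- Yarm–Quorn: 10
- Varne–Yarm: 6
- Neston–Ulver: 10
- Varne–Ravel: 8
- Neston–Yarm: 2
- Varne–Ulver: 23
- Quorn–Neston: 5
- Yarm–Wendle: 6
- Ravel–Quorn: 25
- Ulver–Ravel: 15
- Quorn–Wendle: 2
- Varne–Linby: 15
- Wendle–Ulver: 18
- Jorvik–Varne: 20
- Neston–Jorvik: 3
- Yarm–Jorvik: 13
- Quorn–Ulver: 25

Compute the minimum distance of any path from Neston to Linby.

Candidate routes:
Neston–Quorn–Wendle–Yarm–Varne–Linby: 5+2+6+6+15 = 34
Neston–Yarm–Varne–Linby: 2+6+15 = 23
The minimum is 23 km via Neston–Yarm–Varne–Linby.

23 km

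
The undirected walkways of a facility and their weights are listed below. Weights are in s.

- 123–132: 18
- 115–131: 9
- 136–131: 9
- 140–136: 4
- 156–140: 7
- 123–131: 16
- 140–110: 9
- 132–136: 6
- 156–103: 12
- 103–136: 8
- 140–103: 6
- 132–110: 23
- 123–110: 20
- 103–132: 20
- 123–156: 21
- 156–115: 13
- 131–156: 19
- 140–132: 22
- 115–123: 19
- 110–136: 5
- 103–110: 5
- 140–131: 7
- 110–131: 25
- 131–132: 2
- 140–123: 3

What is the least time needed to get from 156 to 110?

Compare a few routes:
156 → 140 → 110: 7+9 = 16
156 → 103 → 110: 12+5 = 17
The minimum is 16 s via 156 → 140 → 110.

16 s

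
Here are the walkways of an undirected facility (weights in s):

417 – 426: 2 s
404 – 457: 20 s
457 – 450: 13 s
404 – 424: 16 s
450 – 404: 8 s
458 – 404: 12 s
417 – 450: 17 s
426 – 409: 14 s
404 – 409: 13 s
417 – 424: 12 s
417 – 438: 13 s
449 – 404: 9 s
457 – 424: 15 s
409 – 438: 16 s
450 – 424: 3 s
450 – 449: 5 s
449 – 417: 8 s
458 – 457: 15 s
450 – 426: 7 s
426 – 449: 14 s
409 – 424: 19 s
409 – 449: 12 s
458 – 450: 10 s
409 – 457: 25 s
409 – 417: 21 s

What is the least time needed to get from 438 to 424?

25 s

Compare a few routes:
438 - 409 - 424: 16+19 = 35
438 - 417 - 449 - 450 - 424: 13+8+5+3 = 29
438 - 417 - 424: 13+12 = 25
438 - 417 - 450 - 424: 13+17+3 = 33
The minimum is 25 s via 438 - 417 - 424.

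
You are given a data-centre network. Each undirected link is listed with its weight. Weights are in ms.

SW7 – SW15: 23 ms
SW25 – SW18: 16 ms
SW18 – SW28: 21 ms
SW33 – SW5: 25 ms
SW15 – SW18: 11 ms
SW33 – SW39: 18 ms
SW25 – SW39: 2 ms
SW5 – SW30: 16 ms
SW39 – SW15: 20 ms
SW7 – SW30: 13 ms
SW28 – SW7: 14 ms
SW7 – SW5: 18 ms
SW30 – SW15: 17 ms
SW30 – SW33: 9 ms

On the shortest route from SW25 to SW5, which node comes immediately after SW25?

Candidate routes:
SW25 - SW39 - SW15 - SW30 - SW5: 2+20+17+16 = 55
SW25 - SW39 - SW33 - SW5: 2+18+25 = 45
SW25 - SW18 - SW15 - SW30 - SW5: 16+11+17+16 = 60
Cheapest is SW25 - SW39 - SW33 - SW5 at 45 ms.
So from SW25 the first move is to SW39.

SW39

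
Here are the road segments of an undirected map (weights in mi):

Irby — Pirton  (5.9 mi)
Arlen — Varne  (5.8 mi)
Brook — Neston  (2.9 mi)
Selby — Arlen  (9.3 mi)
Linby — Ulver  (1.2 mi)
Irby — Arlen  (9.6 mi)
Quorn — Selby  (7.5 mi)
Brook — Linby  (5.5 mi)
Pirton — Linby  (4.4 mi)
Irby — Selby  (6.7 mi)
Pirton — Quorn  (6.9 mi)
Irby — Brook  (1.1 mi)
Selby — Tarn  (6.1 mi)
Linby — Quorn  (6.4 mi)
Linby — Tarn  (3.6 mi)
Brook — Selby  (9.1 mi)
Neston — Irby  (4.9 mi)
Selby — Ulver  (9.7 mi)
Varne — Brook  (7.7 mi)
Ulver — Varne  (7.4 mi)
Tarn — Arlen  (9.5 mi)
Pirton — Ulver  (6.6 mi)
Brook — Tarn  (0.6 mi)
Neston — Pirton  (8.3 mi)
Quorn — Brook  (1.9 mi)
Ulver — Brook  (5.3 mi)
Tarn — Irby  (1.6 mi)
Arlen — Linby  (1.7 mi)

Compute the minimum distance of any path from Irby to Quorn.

Settle nodes by increasing distance from Irby:
Irby: 0
Brook: 1.1  (via Irby)
Tarn: 1.6  (via Irby)
Quorn: 3  (via Brook)
Shortest route: Irby → Brook → Quorn = 3 mi.

3 mi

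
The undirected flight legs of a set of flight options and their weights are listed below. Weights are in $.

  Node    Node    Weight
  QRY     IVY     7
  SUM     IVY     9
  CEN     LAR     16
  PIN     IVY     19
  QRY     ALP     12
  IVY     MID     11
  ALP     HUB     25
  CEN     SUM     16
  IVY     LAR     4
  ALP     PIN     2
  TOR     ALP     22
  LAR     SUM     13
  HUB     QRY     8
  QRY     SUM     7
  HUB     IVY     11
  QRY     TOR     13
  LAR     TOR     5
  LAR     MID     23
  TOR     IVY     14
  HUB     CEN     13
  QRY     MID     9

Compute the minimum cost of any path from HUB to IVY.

Candidate routes:
HUB → IVY: 11 = 11
HUB → QRY → IVY: 8+7 = 15
Cheapest is HUB → IVY at $11.

$11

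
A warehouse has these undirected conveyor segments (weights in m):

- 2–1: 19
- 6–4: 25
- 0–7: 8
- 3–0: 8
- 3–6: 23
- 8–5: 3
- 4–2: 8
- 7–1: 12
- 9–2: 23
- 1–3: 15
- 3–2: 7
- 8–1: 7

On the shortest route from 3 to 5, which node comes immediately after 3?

Enumerating some paths:
3 - 0 - 7 - 1 - 8 - 5: 8+8+12+7+3 = 38
3 - 2 - 1 - 8 - 5: 7+19+7+3 = 36
3 - 1 - 8 - 5: 15+7+3 = 25
The minimum is 25 m via 3 - 1 - 8 - 5.
So from 3 the first move is to 1.

1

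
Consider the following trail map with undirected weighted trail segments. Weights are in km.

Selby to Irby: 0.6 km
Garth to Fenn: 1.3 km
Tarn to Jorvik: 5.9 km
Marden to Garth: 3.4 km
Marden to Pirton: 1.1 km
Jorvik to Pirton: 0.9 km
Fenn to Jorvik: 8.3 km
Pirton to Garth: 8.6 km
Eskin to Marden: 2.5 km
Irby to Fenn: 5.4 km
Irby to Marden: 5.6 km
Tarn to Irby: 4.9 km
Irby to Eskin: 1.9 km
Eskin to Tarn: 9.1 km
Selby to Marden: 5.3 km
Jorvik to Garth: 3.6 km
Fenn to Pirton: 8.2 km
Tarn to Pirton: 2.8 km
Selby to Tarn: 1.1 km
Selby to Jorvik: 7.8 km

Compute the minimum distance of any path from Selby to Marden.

Candidate routes:
Selby - Marden: 5.3 = 5.3
Selby - Irby - Eskin - Marden: 0.6+1.9+2.5 = 5
Cheapest is Selby - Irby - Eskin - Marden at 5 km.

5 km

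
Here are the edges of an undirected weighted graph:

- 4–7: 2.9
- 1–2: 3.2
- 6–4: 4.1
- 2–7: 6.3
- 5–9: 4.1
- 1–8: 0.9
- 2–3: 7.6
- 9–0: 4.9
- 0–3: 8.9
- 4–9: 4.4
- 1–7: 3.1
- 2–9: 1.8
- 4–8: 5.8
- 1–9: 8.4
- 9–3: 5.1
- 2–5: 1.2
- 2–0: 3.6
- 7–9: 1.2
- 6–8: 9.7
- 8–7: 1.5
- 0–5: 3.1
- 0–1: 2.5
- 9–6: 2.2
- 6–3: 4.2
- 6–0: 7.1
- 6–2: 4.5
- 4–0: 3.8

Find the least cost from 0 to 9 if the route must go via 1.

6.1

Shortest 0→1: 0–1 = 2.5
Best 1 to 9: 1–8–7–9 costing 3.6
Total via 1: 2.5 + 3.6 = 6.1.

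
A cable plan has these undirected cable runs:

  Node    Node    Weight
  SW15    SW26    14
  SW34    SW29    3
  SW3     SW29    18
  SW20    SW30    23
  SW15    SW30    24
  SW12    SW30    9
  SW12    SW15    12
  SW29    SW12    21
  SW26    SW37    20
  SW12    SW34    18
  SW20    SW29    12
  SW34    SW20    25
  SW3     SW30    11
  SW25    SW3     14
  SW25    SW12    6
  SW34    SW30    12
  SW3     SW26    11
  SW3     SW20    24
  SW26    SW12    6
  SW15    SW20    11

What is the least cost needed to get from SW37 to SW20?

45

Candidate routes:
SW37–SW26–SW15–SW20: 20+14+11 = 45
SW37–SW26–SW12–SW15–SW20: 20+6+12+11 = 49
SW37–SW26–SW12–SW30–SW20: 20+6+9+23 = 58
SW37–SW26–SW3–SW20: 20+11+24 = 55
Cheapest is SW37–SW26–SW15–SW20 at 45.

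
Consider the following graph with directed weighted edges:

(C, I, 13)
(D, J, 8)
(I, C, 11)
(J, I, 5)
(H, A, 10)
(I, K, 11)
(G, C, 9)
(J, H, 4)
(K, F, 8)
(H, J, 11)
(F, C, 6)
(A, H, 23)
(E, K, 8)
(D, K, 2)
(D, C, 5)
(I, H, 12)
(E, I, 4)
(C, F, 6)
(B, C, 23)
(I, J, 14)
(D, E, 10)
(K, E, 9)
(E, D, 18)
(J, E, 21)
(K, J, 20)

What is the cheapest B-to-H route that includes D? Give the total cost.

Best B to D: B → C → I → K → E → D costing 74
Best D to H: D → J → H costing 12
Total via D: 74 + 12 = 86.

86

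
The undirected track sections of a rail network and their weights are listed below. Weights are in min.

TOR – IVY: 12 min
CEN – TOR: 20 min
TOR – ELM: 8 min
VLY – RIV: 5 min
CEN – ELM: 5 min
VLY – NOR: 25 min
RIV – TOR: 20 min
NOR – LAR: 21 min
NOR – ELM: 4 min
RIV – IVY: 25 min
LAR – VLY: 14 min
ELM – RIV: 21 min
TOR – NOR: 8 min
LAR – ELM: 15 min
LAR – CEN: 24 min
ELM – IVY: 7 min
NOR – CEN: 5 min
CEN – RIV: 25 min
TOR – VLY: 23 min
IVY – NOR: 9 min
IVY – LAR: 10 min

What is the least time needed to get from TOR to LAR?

Shortest distances from TOR:
TOR: 0
NOR: 8  (via TOR)
ELM: 8  (via TOR)
IVY: 12  (via TOR)
CEN: 13  (via NOR)
RIV: 20  (via TOR)
LAR: 22  (via IVY)
Shortest route: TOR → IVY → LAR = 22 min.

22 min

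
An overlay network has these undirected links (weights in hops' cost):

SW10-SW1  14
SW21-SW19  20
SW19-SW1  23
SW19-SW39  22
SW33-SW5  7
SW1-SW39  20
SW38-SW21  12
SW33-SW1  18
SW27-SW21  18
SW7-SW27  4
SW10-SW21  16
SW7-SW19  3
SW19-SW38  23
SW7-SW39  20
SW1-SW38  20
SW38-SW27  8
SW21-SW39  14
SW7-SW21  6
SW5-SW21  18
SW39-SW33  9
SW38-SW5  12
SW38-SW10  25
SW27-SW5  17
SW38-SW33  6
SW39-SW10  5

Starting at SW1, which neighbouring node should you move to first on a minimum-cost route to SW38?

SW38

Compare a few routes:
SW1–SW10–SW39–SW33–SW38: 14+5+9+6 = 34
SW1–SW33–SW38: 18+6 = 24
SW1–SW39–SW33–SW38: 20+9+6 = 35
SW1–SW38: 20 = 20
Cheapest is SW1–SW38 at 20 hops' cost.
So from SW1 the first move is to SW38.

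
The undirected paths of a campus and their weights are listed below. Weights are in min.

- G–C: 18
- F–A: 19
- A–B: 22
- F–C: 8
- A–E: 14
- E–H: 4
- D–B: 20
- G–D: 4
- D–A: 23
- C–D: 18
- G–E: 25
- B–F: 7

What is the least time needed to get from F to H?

37 min

Shortest distances from F:
F: 0
B: 7  (via F)
C: 8  (via F)
A: 19  (via F)
D: 26  (via C)
G: 26  (via C)
E: 33  (via A)
H: 37  (via E)
Shortest route: F–A–E–H = 37 min.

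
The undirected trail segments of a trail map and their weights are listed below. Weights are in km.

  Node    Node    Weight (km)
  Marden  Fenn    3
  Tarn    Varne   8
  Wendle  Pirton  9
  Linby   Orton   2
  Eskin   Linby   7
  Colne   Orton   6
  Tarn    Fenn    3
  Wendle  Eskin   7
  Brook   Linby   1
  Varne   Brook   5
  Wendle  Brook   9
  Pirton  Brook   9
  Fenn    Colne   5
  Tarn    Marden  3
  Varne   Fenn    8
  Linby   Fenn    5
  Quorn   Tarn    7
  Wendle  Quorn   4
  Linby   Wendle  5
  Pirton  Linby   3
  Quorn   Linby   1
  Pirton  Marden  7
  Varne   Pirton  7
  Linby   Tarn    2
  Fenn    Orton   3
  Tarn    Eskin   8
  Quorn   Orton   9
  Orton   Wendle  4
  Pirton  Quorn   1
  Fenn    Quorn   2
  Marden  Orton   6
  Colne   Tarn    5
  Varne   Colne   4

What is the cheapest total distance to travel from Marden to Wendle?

Enumerating some paths:
Marden–Fenn–Orton–Wendle: 3+3+4 = 10
Marden–Fenn–Quorn–Wendle: 3+2+4 = 9
The minimum is 9 km via Marden–Fenn–Quorn–Wendle.

9 km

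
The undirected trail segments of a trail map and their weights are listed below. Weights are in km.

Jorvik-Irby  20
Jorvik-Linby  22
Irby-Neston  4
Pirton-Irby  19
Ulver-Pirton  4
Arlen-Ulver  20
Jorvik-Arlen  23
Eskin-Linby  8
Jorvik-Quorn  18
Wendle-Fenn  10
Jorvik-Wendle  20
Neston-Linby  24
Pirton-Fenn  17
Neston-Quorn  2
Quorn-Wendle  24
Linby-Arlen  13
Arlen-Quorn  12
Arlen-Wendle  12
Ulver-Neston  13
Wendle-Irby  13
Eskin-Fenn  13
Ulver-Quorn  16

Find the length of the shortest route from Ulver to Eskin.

34 km

Running Dijkstra from Ulver:
Ulver: 0
Pirton: 4  (via Ulver)
Neston: 13  (via Ulver)
Quorn: 15  (via Neston)
Irby: 17  (via Neston)
Arlen: 20  (via Ulver)
Fenn: 21  (via Pirton)
Wendle: 30  (via Irby)
Linby: 33  (via Arlen)
Jorvik: 33  (via Quorn)
Eskin: 34  (via Fenn)
Shortest route: Ulver–Pirton–Fenn–Eskin = 34 km.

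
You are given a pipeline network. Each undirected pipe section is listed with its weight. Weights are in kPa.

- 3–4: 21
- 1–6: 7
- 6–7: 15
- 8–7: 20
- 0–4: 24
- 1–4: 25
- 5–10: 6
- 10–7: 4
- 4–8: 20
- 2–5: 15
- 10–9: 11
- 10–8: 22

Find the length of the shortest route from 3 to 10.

Shortest distances from 3:
3: 0
4: 21  (via 3)
8: 41  (via 4)
0: 45  (via 4)
1: 46  (via 4)
6: 53  (via 1)
7: 61  (via 8)
10: 63  (via 8)
Shortest route: 3 → 4 → 8 → 10 = 63 kPa.

63 kPa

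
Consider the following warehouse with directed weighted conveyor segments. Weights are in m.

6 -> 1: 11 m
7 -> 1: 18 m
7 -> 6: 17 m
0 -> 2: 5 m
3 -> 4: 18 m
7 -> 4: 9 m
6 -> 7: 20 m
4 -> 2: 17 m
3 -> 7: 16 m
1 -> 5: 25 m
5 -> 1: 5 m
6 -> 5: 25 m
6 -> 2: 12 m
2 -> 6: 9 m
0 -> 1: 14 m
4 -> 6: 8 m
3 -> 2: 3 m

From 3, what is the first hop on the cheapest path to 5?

2

Enumerating some paths:
3 - 4 - 6 - 5: 18+8+25 = 51
3 - 7 - 4 - 6 - 5: 16+9+8+25 = 58
3 - 2 - 6 - 1 - 5: 3+9+11+25 = 48
3 - 2 - 6 - 5: 3+9+25 = 37
Cheapest is 3 - 2 - 6 - 5 at 37 m.
So from 3 the first move is to 2.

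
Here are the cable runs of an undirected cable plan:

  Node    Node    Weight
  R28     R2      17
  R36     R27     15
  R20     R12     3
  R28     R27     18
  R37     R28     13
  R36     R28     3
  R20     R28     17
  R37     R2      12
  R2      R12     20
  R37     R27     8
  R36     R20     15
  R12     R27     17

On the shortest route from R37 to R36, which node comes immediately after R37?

R28

Enumerating some paths:
R37–R27–R28–R36: 8+18+3 = 29
R37–R28–R36: 13+3 = 16
R37–R27–R36: 8+15 = 23
The minimum is 16 via R37–R28–R36.
So from R37 the first move is to R28.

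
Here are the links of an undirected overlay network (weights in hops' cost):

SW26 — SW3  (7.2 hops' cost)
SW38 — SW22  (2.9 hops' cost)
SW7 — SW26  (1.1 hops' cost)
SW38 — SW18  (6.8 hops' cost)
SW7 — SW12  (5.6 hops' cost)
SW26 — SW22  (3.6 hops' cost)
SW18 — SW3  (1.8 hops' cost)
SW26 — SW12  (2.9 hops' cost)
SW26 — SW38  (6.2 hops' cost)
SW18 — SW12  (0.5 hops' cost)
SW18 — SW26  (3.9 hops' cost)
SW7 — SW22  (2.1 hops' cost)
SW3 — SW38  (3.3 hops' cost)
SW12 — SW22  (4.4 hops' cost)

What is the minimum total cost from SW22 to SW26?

3.2 hops' cost

Compare a few routes:
SW22 → SW26: 3.6 = 3.6
SW22 → SW7 → SW26: 2.1+1.1 = 3.2
The minimum is 3.2 hops' cost via SW22 → SW7 → SW26.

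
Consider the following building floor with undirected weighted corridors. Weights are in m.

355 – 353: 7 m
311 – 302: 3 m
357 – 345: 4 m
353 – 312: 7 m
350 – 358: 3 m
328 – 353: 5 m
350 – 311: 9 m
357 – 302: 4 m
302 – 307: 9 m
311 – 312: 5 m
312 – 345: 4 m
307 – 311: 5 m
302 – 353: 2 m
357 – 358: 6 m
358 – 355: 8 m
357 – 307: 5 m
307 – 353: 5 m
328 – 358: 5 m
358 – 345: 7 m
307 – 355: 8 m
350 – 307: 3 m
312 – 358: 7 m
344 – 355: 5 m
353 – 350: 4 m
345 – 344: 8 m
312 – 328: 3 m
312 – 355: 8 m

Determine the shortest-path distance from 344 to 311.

Shortest distances from 344:
344: 0
355: 5  (via 344)
345: 8  (via 344)
353: 12  (via 355)
357: 12  (via 345)
312: 12  (via 345)
307: 13  (via 355)
358: 13  (via 355)
302: 14  (via 353)
328: 15  (via 312)
350: 16  (via 353)
311: 17  (via 312)
Shortest route: 344–345–312–311 = 17 m.

17 m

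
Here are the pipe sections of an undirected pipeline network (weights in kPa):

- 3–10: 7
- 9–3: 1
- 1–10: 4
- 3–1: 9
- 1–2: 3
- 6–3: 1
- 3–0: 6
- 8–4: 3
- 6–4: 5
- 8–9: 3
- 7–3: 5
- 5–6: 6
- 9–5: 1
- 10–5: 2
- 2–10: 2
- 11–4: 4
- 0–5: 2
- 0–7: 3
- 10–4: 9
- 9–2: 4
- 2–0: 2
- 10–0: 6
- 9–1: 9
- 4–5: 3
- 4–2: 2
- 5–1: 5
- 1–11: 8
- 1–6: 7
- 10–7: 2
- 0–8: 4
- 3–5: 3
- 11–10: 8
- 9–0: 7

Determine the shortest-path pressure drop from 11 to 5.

7 kPa

Settle nodes by increasing distance from 11:
11: 0
4: 4  (via 11)
2: 6  (via 4)
5: 7  (via 4)
Shortest route: 11–4–5 = 7 kPa.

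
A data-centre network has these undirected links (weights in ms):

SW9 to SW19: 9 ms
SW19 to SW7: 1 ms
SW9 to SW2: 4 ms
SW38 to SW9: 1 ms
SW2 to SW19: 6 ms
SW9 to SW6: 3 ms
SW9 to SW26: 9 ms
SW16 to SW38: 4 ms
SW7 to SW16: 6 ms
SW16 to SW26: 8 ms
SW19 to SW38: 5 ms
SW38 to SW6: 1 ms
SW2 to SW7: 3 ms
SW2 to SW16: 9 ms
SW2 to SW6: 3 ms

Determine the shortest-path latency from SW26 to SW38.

Enumerating some paths:
SW26 - SW16 - SW38: 8+4 = 12
SW26 - SW9 - SW6 - SW38: 9+3+1 = 13
SW26 - SW9 - SW38: 9+1 = 10
The minimum is 10 ms via SW26 - SW9 - SW38.

10 ms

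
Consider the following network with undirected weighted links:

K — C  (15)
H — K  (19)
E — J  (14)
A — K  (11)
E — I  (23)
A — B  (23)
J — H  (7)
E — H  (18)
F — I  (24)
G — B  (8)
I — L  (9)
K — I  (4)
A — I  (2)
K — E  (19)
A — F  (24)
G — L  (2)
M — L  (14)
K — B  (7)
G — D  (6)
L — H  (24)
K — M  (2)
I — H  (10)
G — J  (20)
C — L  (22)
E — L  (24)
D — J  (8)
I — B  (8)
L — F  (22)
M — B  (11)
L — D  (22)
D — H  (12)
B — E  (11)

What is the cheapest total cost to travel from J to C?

Running Dijkstra from J:
J: 0
H: 7  (via J)
D: 8  (via J)
E: 14  (via J)
G: 14  (via D)
L: 16  (via G)
I: 17  (via H)
A: 19  (via I)
K: 21  (via I)
B: 22  (via G)
M: 23  (via K)
C: 36  (via K)
Shortest route: J → H → I → K → C = 36.

36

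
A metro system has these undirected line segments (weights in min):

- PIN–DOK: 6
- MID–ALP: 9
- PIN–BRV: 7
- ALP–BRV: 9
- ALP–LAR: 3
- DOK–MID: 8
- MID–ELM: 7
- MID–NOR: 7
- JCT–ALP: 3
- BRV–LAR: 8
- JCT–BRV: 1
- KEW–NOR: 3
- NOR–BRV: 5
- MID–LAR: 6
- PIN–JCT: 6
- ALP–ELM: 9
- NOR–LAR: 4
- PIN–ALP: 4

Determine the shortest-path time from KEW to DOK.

18 min

Enumerating some paths:
KEW → NOR → BRV → PIN → DOK: 3+5+7+6 = 21
KEW → NOR → MID → DOK: 3+7+8 = 18
KEW → NOR → LAR → MID → DOK: 3+4+6+8 = 21
KEW → NOR → LAR → ALP → PIN → DOK: 3+4+3+4+6 = 20
Cheapest is KEW → NOR → MID → DOK at 18 min.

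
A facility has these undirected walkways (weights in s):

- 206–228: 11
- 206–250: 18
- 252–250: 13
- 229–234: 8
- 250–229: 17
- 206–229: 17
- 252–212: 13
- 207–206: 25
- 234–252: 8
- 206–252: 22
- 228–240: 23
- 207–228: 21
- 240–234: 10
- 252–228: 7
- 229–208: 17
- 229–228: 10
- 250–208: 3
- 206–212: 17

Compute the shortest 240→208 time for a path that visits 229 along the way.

35 s

Shortest 240→229: 240 → 234 → 229 = 18
Best 229 to 208: 229 → 208 costing 17
Total via 229: 18 + 17 = 35 s.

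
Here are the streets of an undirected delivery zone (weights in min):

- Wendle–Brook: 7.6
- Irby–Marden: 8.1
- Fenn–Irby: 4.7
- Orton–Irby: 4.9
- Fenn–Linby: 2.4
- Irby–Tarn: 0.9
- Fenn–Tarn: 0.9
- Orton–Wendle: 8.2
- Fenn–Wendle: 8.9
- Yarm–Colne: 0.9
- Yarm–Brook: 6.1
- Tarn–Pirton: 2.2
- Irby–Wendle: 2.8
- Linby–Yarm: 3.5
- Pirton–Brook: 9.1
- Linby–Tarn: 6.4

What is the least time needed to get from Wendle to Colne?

Running Dijkstra from Wendle:
Wendle: 0
Irby: 2.8  (via Wendle)
Tarn: 3.7  (via Irby)
Fenn: 4.6  (via Tarn)
Pirton: 5.9  (via Tarn)
Linby: 7  (via Fenn)
Brook: 7.6  (via Wendle)
Orton: 7.7  (via Irby)
Yarm: 10.5  (via Linby)
Marden: 10.9  (via Irby)
Colne: 11.4  (via Yarm)
Shortest route: Wendle → Irby → Tarn → Fenn → Linby → Yarm → Colne = 11.4 min.

11.4 min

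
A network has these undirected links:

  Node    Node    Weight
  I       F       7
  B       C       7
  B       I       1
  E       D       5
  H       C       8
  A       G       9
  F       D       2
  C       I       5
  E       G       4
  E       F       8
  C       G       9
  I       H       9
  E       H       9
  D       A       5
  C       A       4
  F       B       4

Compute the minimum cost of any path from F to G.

Shortest distances from F:
F: 0
D: 2  (via F)
B: 4  (via F)
I: 5  (via B)
A: 7  (via D)
E: 7  (via D)
C: 10  (via I)
G: 11  (via E)
Shortest route: F → D → E → G = 11.

11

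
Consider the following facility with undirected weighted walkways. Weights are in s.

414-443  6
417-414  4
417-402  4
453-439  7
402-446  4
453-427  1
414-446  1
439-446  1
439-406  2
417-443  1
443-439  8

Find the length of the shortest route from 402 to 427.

13 s

Compare a few routes:
402 → 446 → 439 → 453 → 427: 4+1+7+1 = 13
402 → 417 → 443 → 414 → 446 → 439 → 453 → 427: 4+1+6+1+1+7+1 = 21
402 → 417 → 414 → 446 → 439 → 453 → 427: 4+4+1+1+7+1 = 18
The minimum is 13 s via 402 → 446 → 439 → 453 → 427.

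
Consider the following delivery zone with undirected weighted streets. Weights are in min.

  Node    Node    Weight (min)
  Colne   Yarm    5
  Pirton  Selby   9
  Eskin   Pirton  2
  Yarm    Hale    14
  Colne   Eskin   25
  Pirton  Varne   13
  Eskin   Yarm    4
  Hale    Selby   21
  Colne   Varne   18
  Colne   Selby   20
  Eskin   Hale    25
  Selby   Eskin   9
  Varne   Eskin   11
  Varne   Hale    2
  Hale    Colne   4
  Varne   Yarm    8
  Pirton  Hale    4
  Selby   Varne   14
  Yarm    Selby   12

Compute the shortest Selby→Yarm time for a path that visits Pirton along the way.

Shortest Selby→Pirton: Selby → Pirton = 9
Shortest Pirton→Yarm: Pirton → Eskin → Yarm = 6
Total via Pirton: 9 + 6 = 15 min.

15 min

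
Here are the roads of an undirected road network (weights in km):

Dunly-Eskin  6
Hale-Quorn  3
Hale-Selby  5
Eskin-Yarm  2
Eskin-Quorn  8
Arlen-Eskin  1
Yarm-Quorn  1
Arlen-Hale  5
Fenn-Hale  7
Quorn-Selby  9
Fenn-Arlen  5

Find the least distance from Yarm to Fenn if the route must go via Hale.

11 km

Shortest Yarm→Hale: Yarm–Quorn–Hale = 4
Best Hale to Fenn: Hale–Fenn costing 7
Total via Hale: 4 + 7 = 11 km.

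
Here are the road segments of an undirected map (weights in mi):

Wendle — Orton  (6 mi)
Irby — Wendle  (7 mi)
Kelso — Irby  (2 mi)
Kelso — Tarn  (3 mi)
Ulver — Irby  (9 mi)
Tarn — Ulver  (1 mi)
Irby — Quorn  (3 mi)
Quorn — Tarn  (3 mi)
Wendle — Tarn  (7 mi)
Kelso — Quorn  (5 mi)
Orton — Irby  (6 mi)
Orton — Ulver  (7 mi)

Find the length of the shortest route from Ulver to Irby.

6 mi

Candidate routes:
Ulver → Tarn → Kelso → Irby: 1+3+2 = 6
Ulver → Irby: 9 = 9
Ulver → Tarn → Quorn → Irby: 1+3+3 = 7
The minimum is 6 mi via Ulver → Tarn → Kelso → Irby.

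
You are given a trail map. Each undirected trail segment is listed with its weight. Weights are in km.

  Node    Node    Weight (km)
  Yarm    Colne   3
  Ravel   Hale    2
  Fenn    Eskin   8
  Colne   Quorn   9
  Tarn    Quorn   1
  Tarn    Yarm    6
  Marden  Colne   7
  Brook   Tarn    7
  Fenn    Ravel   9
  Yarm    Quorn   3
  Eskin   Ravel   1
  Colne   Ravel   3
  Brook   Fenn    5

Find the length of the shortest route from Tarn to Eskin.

Enumerating some paths:
Tarn - Quorn - Yarm - Colne - Ravel - Eskin: 1+3+3+3+1 = 11
Tarn - Yarm - Colne - Ravel - Eskin: 6+3+3+1 = 13
Cheapest is Tarn - Quorn - Yarm - Colne - Ravel - Eskin at 11 km.

11 km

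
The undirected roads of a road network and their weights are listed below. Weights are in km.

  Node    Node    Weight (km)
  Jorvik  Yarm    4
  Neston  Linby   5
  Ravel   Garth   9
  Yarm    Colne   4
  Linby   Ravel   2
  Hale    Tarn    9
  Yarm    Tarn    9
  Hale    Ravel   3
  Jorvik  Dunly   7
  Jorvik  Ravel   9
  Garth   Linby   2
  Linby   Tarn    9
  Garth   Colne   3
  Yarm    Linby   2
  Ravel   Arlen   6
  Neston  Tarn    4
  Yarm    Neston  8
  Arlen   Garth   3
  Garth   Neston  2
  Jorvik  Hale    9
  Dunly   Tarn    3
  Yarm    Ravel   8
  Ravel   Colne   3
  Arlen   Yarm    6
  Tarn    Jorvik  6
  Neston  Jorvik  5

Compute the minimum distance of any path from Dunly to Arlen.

Enumerating some paths:
Dunly → Tarn → Neston → Linby → Garth → Arlen: 3+4+5+2+3 = 17
Dunly → Tarn → Neston → Garth → Arlen: 3+4+2+3 = 12
The minimum is 12 km via Dunly → Tarn → Neston → Garth → Arlen.

12 km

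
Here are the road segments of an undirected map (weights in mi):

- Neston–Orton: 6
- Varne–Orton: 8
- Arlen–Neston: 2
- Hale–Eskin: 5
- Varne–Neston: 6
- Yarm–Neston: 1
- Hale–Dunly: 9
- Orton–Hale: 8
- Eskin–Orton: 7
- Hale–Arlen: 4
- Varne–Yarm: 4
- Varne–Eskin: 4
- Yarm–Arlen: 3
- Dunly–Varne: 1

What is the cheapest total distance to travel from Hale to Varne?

Candidate routes:
Hale → Arlen → Yarm → Varne: 4+3+4 = 11
Hale → Dunly → Varne: 9+1 = 10
Hale → Eskin → Varne: 5+4 = 9
The minimum is 9 mi via Hale → Eskin → Varne.

9 mi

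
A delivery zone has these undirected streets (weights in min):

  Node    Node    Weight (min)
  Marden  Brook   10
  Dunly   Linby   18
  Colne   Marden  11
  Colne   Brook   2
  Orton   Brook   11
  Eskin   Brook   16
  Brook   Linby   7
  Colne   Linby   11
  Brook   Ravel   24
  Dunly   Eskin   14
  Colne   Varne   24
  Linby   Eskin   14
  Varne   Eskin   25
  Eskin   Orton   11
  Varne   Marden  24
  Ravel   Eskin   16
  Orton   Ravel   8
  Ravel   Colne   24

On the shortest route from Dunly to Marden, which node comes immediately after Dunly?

Candidate routes:
Dunly–Linby–Brook–Colne–Marden: 18+7+2+11 = 38
Dunly–Eskin–Brook–Marden: 14+16+10 = 40
Dunly–Linby–Brook–Marden: 18+7+10 = 35
The minimum is 35 min via Dunly–Linby–Brook–Marden.
So from Dunly the first move is to Linby.

Linby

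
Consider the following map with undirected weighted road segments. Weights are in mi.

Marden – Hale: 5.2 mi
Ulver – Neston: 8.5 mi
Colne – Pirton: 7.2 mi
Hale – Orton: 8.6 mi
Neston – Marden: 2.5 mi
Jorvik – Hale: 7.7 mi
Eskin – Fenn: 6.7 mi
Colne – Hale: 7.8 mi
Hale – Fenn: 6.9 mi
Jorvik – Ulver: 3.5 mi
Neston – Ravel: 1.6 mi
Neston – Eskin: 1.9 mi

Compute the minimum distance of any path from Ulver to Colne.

19 mi

Candidate routes:
Ulver - Neston - Marden - Hale - Colne: 8.5+2.5+5.2+7.8 = 24
Ulver - Neston - Eskin - Fenn - Hale - Colne: 8.5+1.9+6.7+6.9+7.8 = 31.8
Ulver - Jorvik - Hale - Colne: 3.5+7.7+7.8 = 19
Cheapest is Ulver - Jorvik - Hale - Colne at 19 mi.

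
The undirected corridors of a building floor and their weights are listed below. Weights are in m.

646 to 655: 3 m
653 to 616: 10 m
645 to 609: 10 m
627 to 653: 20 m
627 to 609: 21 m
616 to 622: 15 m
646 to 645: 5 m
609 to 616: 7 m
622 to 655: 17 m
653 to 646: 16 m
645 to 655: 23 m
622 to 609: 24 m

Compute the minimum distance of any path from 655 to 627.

39 m

Shortest distances from 655:
655: 0
646: 3  (via 655)
645: 8  (via 646)
622: 17  (via 655)
609: 18  (via 645)
653: 19  (via 646)
616: 25  (via 609)
627: 39  (via 609)
Shortest route: 655–646–645–609–627 = 39 m.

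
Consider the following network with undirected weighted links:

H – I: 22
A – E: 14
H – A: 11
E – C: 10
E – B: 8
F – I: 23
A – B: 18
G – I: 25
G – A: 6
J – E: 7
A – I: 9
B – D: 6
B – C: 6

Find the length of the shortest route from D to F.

Candidate routes:
D - B - A - I - F: 6+18+9+23 = 56
D - B - C - E - A - I - F: 6+6+10+14+9+23 = 68
D - B - E - A - I - F: 6+8+14+9+23 = 60
Cheapest is D - B - A - I - F at 56.

56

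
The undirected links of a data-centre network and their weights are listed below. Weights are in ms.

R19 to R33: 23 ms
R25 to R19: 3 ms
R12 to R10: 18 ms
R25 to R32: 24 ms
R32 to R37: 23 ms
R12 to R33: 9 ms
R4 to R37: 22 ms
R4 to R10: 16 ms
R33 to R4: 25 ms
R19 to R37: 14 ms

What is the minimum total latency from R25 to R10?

53 ms

Candidate routes:
R25–R19–R37–R4–R10: 3+14+22+16 = 55
R25–R19–R33–R12–R10: 3+23+9+18 = 53
R25–R19–R33–R4–R10: 3+23+25+16 = 67
R25–R32–R37–R4–R10: 24+23+22+16 = 85
The minimum is 53 ms via R25–R19–R33–R12–R10.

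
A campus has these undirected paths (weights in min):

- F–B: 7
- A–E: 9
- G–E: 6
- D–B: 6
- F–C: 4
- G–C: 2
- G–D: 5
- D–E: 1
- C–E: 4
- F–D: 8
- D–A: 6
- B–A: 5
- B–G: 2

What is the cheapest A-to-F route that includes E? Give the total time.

Best A to E: A–D–E costing 7
Shortest E→F: E–C–F = 8
Total via E: 7 + 8 = 15 min.

15 min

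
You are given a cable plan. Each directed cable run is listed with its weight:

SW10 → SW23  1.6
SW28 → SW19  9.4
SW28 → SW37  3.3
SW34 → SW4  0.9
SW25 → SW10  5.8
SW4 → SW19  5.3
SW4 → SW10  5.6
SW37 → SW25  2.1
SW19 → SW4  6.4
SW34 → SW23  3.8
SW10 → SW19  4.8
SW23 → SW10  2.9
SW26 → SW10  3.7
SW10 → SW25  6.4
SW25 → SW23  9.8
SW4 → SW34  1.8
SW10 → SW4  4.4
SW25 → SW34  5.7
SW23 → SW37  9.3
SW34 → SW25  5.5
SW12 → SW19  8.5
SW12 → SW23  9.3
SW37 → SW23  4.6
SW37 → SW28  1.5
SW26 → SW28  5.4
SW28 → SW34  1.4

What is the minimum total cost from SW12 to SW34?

Candidate routes:
SW12 → SW19 → SW4 → SW34: 8.5+6.4+1.8 = 16.7
SW12 → SW23 → SW37 → SW28 → SW34: 9.3+9.3+1.5+1.4 = 21.5
SW12 → SW23 → SW10 → SW25 → SW34: 9.3+2.9+6.4+5.7 = 24.3
SW12 → SW23 → SW10 → SW4 → SW34: 9.3+2.9+4.4+1.8 = 18.4
The minimum is 16.7 via SW12 → SW19 → SW4 → SW34.

16.7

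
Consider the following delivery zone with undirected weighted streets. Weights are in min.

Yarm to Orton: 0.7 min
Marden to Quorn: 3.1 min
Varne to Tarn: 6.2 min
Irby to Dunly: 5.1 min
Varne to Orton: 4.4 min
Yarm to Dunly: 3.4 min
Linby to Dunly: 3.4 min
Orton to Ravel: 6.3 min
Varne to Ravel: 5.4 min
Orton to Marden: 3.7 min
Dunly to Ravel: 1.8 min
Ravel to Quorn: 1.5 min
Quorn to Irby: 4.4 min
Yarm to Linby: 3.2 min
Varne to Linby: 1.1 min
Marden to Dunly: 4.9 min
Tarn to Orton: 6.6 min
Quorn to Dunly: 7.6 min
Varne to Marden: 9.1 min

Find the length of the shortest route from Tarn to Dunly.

10.7 min

Settle nodes by increasing distance from Tarn:
Tarn: 0
Varne: 6.2  (via Tarn)
Orton: 6.6  (via Tarn)
Yarm: 7.3  (via Orton)
Linby: 7.3  (via Varne)
Marden: 10.3  (via Orton)
Dunly: 10.7  (via Yarm)
Shortest route: Tarn → Orton → Yarm → Dunly = 10.7 min.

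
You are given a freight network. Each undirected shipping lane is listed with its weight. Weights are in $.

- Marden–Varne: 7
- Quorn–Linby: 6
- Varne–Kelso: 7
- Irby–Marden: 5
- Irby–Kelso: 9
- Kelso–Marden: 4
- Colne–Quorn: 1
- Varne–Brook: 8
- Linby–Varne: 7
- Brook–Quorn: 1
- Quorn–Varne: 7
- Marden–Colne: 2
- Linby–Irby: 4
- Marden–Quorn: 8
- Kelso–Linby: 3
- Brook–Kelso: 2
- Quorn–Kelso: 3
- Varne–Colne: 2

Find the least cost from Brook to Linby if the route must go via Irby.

$13

Shortest Brook→Irby: Brook → Quorn → Colne → Marden → Irby = 9
Shortest Irby→Linby: Irby → Linby = 4
Total via Irby: 9 + 4 = $13.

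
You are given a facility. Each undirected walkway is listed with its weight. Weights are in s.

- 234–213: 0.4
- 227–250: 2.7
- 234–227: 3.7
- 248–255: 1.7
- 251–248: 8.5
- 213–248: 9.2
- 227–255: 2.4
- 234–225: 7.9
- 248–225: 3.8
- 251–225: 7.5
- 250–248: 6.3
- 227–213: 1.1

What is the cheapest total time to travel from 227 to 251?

Running Dijkstra from 227:
227: 0
213: 1.1  (via 227)
234: 1.5  (via 213)
255: 2.4  (via 227)
250: 2.7  (via 227)
248: 4.1  (via 255)
225: 7.9  (via 248)
251: 12.6  (via 248)
Shortest route: 227 → 255 → 248 → 251 = 12.6 s.

12.6 s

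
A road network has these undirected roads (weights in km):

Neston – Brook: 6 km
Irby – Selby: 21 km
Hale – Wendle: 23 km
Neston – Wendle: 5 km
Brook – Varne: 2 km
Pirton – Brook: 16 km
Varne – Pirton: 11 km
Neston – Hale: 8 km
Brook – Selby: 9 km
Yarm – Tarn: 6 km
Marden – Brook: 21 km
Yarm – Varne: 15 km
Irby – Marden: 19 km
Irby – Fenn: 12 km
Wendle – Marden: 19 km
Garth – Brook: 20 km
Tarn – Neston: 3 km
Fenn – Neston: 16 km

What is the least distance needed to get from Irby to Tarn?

31 km

Settle nodes by increasing distance from Irby:
Irby: 0
Fenn: 12  (via Irby)
Marden: 19  (via Irby)
Selby: 21  (via Irby)
Neston: 28  (via Fenn)
Brook: 30  (via Selby)
Tarn: 31  (via Neston)
Shortest route: Irby–Fenn–Neston–Tarn = 31 km.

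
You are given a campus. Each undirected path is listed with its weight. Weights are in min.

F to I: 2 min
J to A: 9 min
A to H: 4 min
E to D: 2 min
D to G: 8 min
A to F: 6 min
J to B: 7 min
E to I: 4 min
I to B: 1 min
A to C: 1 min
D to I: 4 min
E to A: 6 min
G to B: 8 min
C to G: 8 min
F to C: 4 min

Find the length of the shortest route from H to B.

12 min

Running Dijkstra from H:
H: 0
A: 4  (via H)
C: 5  (via A)
F: 9  (via C)
E: 10  (via A)
I: 11  (via F)
B: 12  (via I)
Shortest route: H–A–C–F–I–B = 12 min.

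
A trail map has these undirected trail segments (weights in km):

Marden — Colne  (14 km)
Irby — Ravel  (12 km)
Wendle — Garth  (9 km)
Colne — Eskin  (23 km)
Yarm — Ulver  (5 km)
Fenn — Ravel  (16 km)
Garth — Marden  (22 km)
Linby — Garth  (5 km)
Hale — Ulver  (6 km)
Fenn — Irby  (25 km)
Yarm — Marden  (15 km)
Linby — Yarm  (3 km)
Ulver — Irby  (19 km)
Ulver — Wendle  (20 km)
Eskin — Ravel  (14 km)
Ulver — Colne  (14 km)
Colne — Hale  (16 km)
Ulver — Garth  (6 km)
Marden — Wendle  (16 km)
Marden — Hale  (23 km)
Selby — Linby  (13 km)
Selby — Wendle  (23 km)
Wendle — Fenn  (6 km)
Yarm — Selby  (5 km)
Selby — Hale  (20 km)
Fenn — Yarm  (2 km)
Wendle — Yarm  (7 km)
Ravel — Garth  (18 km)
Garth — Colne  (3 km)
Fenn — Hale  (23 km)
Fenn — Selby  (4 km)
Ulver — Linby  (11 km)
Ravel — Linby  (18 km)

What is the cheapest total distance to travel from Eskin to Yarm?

Settle nodes by increasing distance from Eskin:
Eskin: 0
Ravel: 14  (via Eskin)
Colne: 23  (via Eskin)
Garth: 26  (via Colne)
Irby: 26  (via Ravel)
Fenn: 30  (via Ravel)
Linby: 31  (via Garth)
Yarm: 32  (via Fenn)
Shortest route: Eskin → Ravel → Fenn → Yarm = 32 km.

32 km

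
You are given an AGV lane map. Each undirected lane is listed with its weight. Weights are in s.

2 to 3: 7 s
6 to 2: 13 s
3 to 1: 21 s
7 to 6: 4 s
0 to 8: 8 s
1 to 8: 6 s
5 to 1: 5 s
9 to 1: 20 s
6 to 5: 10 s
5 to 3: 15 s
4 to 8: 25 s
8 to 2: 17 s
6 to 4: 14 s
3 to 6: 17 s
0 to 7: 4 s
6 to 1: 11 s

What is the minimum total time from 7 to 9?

35 s

Shortest distances from 7:
7: 0
0: 4  (via 7)
6: 4  (via 7)
8: 12  (via 0)
5: 14  (via 6)
1: 15  (via 6)
2: 17  (via 6)
4: 18  (via 6)
3: 21  (via 6)
9: 35  (via 1)
Shortest route: 7–6–1–9 = 35 s.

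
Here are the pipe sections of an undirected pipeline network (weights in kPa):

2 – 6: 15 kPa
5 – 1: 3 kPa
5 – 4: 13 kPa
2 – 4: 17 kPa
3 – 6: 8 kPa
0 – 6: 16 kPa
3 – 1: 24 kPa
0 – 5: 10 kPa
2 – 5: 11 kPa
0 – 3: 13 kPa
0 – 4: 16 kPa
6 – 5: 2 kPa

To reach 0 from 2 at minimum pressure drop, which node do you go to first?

5

Candidate routes:
2 - 6 - 5 - 0: 15+2+10 = 27
2 - 5 - 0: 11+10 = 21
2 - 6 - 0: 15+16 = 31
2 - 5 - 6 - 0: 11+2+16 = 29
Cheapest is 2 - 5 - 0 at 21 kPa.
So from 2 the first move is to 5.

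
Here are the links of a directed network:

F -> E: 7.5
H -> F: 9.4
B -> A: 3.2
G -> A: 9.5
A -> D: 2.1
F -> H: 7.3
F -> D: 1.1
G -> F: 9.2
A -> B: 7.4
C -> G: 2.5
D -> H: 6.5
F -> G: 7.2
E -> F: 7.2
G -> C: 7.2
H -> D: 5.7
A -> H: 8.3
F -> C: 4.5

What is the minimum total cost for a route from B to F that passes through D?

Best B to D: B–A–D costing 5.3
Best D to F: D–H–F costing 15.9
Total via D: 5.3 + 15.9 = 21.2.

21.2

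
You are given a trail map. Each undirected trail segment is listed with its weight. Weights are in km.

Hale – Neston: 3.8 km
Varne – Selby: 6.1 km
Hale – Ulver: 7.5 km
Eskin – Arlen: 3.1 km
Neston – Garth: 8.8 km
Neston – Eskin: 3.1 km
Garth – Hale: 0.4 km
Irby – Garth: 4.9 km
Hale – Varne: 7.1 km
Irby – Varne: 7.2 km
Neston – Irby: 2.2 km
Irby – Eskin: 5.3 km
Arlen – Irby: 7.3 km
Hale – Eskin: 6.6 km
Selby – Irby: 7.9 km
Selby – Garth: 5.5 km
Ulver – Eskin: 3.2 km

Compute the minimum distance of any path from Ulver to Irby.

Shortest distances from Ulver:
Ulver: 0
Eskin: 3.2  (via Ulver)
Neston: 6.3  (via Eskin)
Arlen: 6.3  (via Eskin)
Hale: 7.5  (via Ulver)
Garth: 7.9  (via Hale)
Irby: 8.5  (via Eskin)
Shortest route: Ulver–Eskin–Irby = 8.5 km.

8.5 km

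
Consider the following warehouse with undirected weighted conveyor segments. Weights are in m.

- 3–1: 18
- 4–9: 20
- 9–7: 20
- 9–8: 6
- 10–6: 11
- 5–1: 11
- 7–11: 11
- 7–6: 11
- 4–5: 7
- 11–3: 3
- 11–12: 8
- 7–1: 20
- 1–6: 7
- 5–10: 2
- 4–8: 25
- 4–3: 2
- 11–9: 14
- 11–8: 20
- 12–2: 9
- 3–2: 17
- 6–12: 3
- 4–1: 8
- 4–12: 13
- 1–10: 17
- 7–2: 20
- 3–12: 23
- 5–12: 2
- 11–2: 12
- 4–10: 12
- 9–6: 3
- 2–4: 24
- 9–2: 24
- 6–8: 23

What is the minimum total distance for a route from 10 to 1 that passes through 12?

Shortest 10→12: 10 → 5 → 12 = 4
Best 12 to 1: 12 → 6 → 1 costing 10
Total via 12: 4 + 10 = 14 m.

14 m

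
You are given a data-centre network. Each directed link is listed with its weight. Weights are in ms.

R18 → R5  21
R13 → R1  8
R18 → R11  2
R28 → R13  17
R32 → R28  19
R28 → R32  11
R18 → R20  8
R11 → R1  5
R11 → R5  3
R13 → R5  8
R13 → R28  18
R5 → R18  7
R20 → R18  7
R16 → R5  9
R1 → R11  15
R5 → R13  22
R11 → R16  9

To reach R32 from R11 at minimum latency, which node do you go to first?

R5

Compare a few routes:
R11–R16–R5–R13–R28–R32: 9+9+22+18+11 = 69
R11–R5–R13–R28–R32: 3+22+18+11 = 54
Cheapest is R11–R5–R13–R28–R32 at 54 ms.
So from R11 the first move is to R5.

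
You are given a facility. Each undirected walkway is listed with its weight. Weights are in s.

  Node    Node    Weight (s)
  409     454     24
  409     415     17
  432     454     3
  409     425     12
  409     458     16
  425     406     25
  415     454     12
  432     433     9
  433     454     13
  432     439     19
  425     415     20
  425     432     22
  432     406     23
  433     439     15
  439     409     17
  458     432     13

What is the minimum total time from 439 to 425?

29 s

Running Dijkstra from 439:
439: 0
433: 15  (via 439)
409: 17  (via 439)
432: 19  (via 439)
454: 22  (via 432)
425: 29  (via 409)
Shortest route: 439–409–425 = 29 s.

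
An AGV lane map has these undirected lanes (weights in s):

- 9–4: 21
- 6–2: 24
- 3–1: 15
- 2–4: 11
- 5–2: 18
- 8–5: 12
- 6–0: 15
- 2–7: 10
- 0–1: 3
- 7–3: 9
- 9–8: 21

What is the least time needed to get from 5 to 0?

Candidate routes:
5 → 2 → 7 → 3 → 1 → 0: 18+10+9+15+3 = 55
5 → 8 → 9 → 4 → 2 → 7 → 3 → 1 → 0: 12+21+21+11+10+9+15+3 = 102
5 → 2 → 6 → 0: 18+24+15 = 57
Cheapest is 5 → 2 → 7 → 3 → 1 → 0 at 55 s.

55 s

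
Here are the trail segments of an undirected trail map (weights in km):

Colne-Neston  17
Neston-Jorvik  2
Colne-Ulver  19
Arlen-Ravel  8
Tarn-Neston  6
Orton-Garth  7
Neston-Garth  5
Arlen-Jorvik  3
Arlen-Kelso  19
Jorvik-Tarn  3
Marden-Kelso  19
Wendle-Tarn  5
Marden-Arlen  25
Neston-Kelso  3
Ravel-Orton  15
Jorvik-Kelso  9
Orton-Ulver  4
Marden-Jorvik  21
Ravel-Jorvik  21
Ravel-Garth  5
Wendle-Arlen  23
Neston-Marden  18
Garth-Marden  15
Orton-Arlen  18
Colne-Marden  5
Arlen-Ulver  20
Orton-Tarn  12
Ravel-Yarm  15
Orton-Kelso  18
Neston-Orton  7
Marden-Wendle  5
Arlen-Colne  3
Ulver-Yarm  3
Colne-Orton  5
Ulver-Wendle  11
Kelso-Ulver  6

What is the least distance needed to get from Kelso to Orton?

Settle nodes by increasing distance from Kelso:
Kelso: 0
Neston: 3  (via Kelso)
Jorvik: 5  (via Neston)
Ulver: 6  (via Kelso)
Garth: 8  (via Neston)
Arlen: 8  (via Jorvik)
Tarn: 8  (via Jorvik)
Yarm: 9  (via Ulver)
Orton: 10  (via Neston)
Shortest route: Kelso–Neston–Orton = 10 km.

10 km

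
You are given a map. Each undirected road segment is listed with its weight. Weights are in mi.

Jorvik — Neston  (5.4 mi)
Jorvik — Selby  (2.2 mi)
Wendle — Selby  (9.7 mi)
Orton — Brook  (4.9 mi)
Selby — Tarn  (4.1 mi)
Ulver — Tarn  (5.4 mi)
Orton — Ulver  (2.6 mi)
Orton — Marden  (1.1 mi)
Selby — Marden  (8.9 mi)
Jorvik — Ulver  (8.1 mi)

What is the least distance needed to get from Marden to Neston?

Compare a few routes:
Marden - Orton - Ulver - Jorvik - Neston: 1.1+2.6+8.1+5.4 = 17.2
Marden - Selby - Jorvik - Neston: 8.9+2.2+5.4 = 16.5
Cheapest is Marden - Selby - Jorvik - Neston at 16.5 mi.

16.5 mi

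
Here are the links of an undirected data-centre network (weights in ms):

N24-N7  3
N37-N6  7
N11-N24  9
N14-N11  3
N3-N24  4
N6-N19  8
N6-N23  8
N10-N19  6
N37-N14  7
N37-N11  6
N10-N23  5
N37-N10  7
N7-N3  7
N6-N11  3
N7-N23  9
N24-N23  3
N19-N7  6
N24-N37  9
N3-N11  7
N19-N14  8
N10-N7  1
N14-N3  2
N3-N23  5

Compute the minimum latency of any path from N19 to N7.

6 ms

Enumerating some paths:
N19–N10–N7: 6+1 = 7
N19–N7: 6 = 6
Cheapest is N19–N7 at 6 ms.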